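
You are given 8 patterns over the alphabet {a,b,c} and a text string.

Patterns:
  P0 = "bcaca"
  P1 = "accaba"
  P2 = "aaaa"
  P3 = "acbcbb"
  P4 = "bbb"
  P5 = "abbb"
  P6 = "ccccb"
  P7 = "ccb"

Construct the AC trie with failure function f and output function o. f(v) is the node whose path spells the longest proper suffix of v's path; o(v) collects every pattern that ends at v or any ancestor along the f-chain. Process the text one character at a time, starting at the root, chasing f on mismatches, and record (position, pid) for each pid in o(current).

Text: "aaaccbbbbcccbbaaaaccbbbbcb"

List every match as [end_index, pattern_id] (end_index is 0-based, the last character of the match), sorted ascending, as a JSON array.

Construct AC machine:
Trie (insert patterns):
  n0 'ε': a→6 b→1 c→24
  n1 'b': b→19 c→2
  n2 'bc': a→3
  n3 'bca': c→4
  n4 'bcac': a→5
  n5 'bcaca': ·  ←P0
  n6 'a': a→12 b→21 c→7
  n7 'ac': b→15 c→8
  n8 'acc': a→9
  n9 'acca': b→10
  n10 'accab': a→11
  n11 'accaba': ·  ←P1
  n12 'aa': a→13
  n13 'aaa': a→14
  n14 'aaaa': ·  ←P2
  n15 'acb': c→16
  n16 'acbc': b→17
  n17 'acbcb': b→18
  n18 'acbcbb': ·  ←P3
  n19 'bb': b→20
  n20 'bbb': ·  ←P4
  n21 'ab': b→22
  n22 'abb': b→23
  n23 'abbb': ·  ←P5
  n24 'c': c→25
  n25 'cc': b→29 c→26
  n26 'ccc': c→27
  n27 'cccc': b→28
  n28 'ccccb': ·  ←P6
  n29 'ccb': ·  ←P7

BFS fail/out derivation:
  n1('b'): parent n0 fail=0; on 'b' 0 → fail=0;  out ∅∪∅=∅
  n6('a'): parent n0 fail=0; on 'a' 0 → fail=0;  out ∅∪∅=∅
  n24('c'): parent n0 fail=0; on 'c' 0 → fail=0;  out ∅∪∅=∅
  n2('bc'): parent n1 fail=0; on 'c' 0 → fail=24;  out ∅∪∅=∅
  n7('ac'): parent n6 fail=0; on 'c' 0 → fail=24;  out ∅∪∅=∅
  n12('aa'): parent n6 fail=0; on 'a' 0 → fail=6;  out ∅∪∅=∅
  n19('bb'): parent n1 fail=0; on 'b' 0 → fail=1;  out ∅∪∅=∅
  n21('ab'): parent n6 fail=0; on 'b' 0 → fail=1;  out ∅∪∅=∅
  n25('cc'): parent n24 fail=0; on 'c' 0 → fail=24;  out ∅∪∅=∅
  n3('bca'): parent n2 fail=24; on 'a' 24→0 → fail=6;  out ∅∪∅=∅
  n8('acc'): parent n7 fail=24; on 'c' 24 → fail=25;  out ∅∪∅=∅
  n13('aaa'): parent n12 fail=6; on 'a' 6 → fail=12;  out ∅∪∅=∅
  n15('acb'): parent n7 fail=24; on 'b' 24→0 → fail=1;  out ∅∪∅=∅
  n20('bbb'): parent n19 fail=1; on 'b' 1 → fail=19;  out {4}∪∅={4}
  n22('abb'): parent n21 fail=1; on 'b' 1 → fail=19;  out ∅∪∅=∅
  n26('ccc'): parent n25 fail=24; on 'c' 24 → fail=25;  out ∅∪∅=∅
  n29('ccb'): parent n25 fail=24; on 'b' 24→0 → fail=1;  out {7}∪∅={7}
  n4('bcac'): parent n3 fail=6; on 'c' 6 → fail=7;  out ∅∪∅=∅
  n9('acca'): parent n8 fail=25; on 'a' 25→24→0 → fail=6;  out ∅∪∅=∅
  n14('aaaa'): parent n13 fail=12; on 'a' 12 → fail=13;  out {2}∪∅={2}
  n16('acbc'): parent n15 fail=1; on 'c' 1 → fail=2;  out ∅∪∅=∅
  n23('abbb'): parent n22 fail=19; on 'b' 19 → fail=20;  out {5}∪{4}={4,5}
  n27('cccc'): parent n26 fail=25; on 'c' 25 → fail=26;  out ∅∪∅=∅
  n5('bcaca'): parent n4 fail=7; on 'a' 7→24→0 → fail=6;  out {0}∪∅={0}
  n10('accab'): parent n9 fail=6; on 'b' 6 → fail=21;  out ∅∪∅=∅
  n17('acbcb'): parent n16 fail=2; on 'b' 2→24→0 → fail=1;  out ∅∪∅=∅
  n28('ccccb'): parent n27 fail=26; on 'b' 26→25 → fail=29;  out {6}∪{7}={6,7}
  n11('accaba'): parent n10 fail=21; on 'a' 21→1→0 → fail=6;  out {1}∪∅={1}
  n18('acbcbb'): parent n17 fail=1; on 'b' 1 → fail=19;  out {3}∪∅={3}

Run:
pos 0 'a': at 6
pos 1 'a': at 12
pos 2 'a': at 13
pos 3 'c': at 7 ·f
pos 4 'c': at 8
pos 5 'b': at 29 ·f  → match P7@[3:5]
pos 6 'b': at 19 ·f
pos 7 'b': at 20  → match P4@[5:7]
pos 8 'b': at 20 ·f  → match P4@[6:8]
pos 9 'c': at 2 ·f
pos 10 'c': at 25 ·f
pos 11 'c': at 26
pos 12 'b': at 29 ·f  → match P7@[10:12]
pos 13 'b': at 19 ·f
pos 14 'a': at 6 ·f
pos 15 'a': at 12
pos 16 'a': at 13
pos 17 'a': at 14  → match P2@[14:17]
pos 18 'c': at 7 ·f
pos 19 'c': at 8
pos 20 'b': at 29 ·f  → match P7@[18:20]
pos 21 'b': at 19 ·f
pos 22 'b': at 20  → match P4@[20:22]
pos 23 'b': at 20 ·f  → match P4@[21:23]
pos 24 'c': at 2 ·f
pos 25 'b': at 1 ·f

Matches: [[5,7],[7,4],[8,4],[12,7],[17,2],[20,7],[22,4],[23,4]]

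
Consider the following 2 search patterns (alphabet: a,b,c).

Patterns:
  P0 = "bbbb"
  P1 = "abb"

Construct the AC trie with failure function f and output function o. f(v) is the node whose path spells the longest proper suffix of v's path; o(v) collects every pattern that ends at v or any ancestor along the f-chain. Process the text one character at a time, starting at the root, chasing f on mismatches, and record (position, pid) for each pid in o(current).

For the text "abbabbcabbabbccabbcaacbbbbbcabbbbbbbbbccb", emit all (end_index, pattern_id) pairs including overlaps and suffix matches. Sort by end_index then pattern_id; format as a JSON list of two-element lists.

Build automaton:
Trie nodes:
  0='ε' goto a→5 b→1
  1='b' goto b→2
  2='bb' goto b→3
  3='bbb' goto b→4
  4='bbbb' goto ·  ←P0
  5='a' goto b→6
  6='ab' goto b→7
  7='abb' goto ·  ←P1

Failure links (BFS by depth):
  fail(1) 'b': from fail(0)=0 chase 'b': 0 ⇒ 0;  out=∅∪out(0)=∅
  fail(5) 'a': from fail(0)=0 chase 'a': 0 ⇒ 0;  out=∅∪out(0)=∅
  fail(2) 'bb': from fail(1)=0 chase 'b': 0 ⇒ 1;  out=∅∪out(1)=∅
  fail(6) 'ab': from fail(5)=0 chase 'b': 0 ⇒ 1;  out=∅∪out(1)=∅
  fail(3) 'bbb': from fail(2)=1 chase 'b': 1 ⇒ 2;  out=∅∪out(2)=∅
  fail(7) 'abb': from fail(6)=1 chase 'b': 1 ⇒ 2;  out={1}∪out(2)={1}
  fail(4) 'bbbb': from fail(3)=2 chase 'b': 2 ⇒ 3;  out={0}∪out(3)={0}

Scan:
pos 0 'a': at 5
pos 1 'b': at 6
pos 2 'b': at 7  → match P1@[0:2]
pos 3 'a': at 5 (fail-walked)
pos 4 'b': at 6
pos 5 'b': at 7  → match P1@[3:5]
pos 6 'c': at 0 (fail-walked)
pos 7 'a': at 5
pos 8 'b': at 6
pos 9 'b': at 7  → match P1@[7:9]
pos 10 'a': at 5 (fail-walked)
pos 11 'b': at 6
pos 12 'b': at 7  → match P1@[10:12]
pos 13 'c': at 0 (fail-walked)
pos 14 'c': at 0
pos 15 'a': at 5
pos 16 'b': at 6
pos 17 'b': at 7  → match P1@[15:17]
pos 18 'c': at 0 (fail-walked)
pos 19 'a': at 5
pos 20 'a': at 5 (fail-walked)
pos 21 'c': at 0 (fail-walked)
pos 22 'b': at 1
pos 23 'b': at 2
pos 24 'b': at 3
pos 25 'b': at 4  → match P0@[22:25]
pos 26 'b': at 4 (fail-walked)  → match P0@[23:26]
pos 27 'c': at 0 (fail-walked)
pos 28 'a': at 5
pos 29 'b': at 6
pos 30 'b': at 7  → match P1@[28:30]
pos 31 'b': at 3 (fail-walked)
pos 32 'b': at 4  → match P0@[29:32]
pos 33 'b': at 4 (fail-walked)  → match P0@[30:33]
pos 34 'b': at 4 (fail-walked)  → match P0@[31:34]
pos 35 'b': at 4 (fail-walked)  → match P0@[32:35]
pos 36 'b': at 4 (fail-walked)  → match P0@[33:36]
pos 37 'b': at 4 (fail-walked)  → match P0@[34:37]
pos 38 'c': at 0 (fail-walked)
pos 39 'c': at 0
pos 40 'b': at 1

Result: [[2,1],[5,1],[9,1],[12,1],[17,1],[25,0],[26,0],[30,1],[32,0],[33,0],[34,0],[35,0],[36,0],[37,0]]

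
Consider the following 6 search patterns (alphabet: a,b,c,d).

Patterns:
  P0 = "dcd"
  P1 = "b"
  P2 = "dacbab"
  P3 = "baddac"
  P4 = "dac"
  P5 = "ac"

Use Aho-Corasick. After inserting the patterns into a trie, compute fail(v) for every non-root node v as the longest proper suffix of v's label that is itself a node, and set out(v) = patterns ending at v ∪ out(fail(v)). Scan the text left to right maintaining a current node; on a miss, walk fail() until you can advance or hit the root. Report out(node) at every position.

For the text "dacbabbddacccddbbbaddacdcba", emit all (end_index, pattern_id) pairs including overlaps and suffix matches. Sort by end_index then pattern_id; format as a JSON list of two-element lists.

Build:
Trie (insert patterns):
  n0 'ε': a→15 b→4 d→1
  n1 'd': a→5 c→2
  n2 'dc': d→3
  n3 'dcd': ·  [P0 ends]
  n4 'b': a→10  [P1 ends]
  n5 'da': c→6
  n6 'dac': b→7  [P4 ends]
  n7 'dacb': a→8
  n8 'dacba': b→9
  n9 'dacbab': ·  [P2 ends]
  n10 'ba': d→11
  n11 'bad': d→12
  n12 'badd': a→13
  n13 'badda': c→14
  n14 'baddac': ·  [P3 ends]
  n15 'a': c→16
  n16 'ac': ·  [P5 ends]

Failure links (BFS by depth):
  fail(1) 'd': from fail(0)=0 chase 'd': 0 ⇒ 0;  out=∅∪out(0)=∅
  fail(4) 'b': from fail(0)=0 chase 'b': 0 ⇒ 0;  out={1}∪out(0)={1}
  fail(15) 'a': from fail(0)=0 chase 'a': 0 ⇒ 0;  out=∅∪out(0)=∅
  fail(2) 'dc': from fail(1)=0 chase 'c': 0 ⇒ 0;  out=∅∪out(0)=∅
  fail(5) 'da': from fail(1)=0 chase 'a': 0 ⇒ 15;  out=∅∪out(15)=∅
  fail(10) 'ba': from fail(4)=0 chase 'a': 0 ⇒ 15;  out=∅∪out(15)=∅
  fail(16) 'ac': from fail(15)=0 chase 'c': 0 ⇒ 0;  out={5}∪out(0)={5}
  fail(3) 'dcd': from fail(2)=0 chase 'd': 0 ⇒ 1;  out={0}∪out(1)={0}
  fail(6) 'dac': from fail(5)=15 chase 'c': 15 ⇒ 16;  out={4}∪out(16)={4,5}
  fail(11) 'bad': from fail(10)=15 chase 'd': 15→0 ⇒ 1;  out=∅∪out(1)=∅
  fail(7) 'dacb': from fail(6)=16 chase 'b': 16→0 ⇒ 4;  out=∅∪out(4)={1}
  fail(12) 'badd': from fail(11)=1 chase 'd': 1→0 ⇒ 1;  out=∅∪out(1)=∅
  fail(8) 'dacba': from fail(7)=4 chase 'a': 4 ⇒ 10;  out=∅∪out(10)=∅
  fail(13) 'badda': from fail(12)=1 chase 'a': 1 ⇒ 5;  out=∅∪out(5)=∅
  fail(9) 'dacbab': from fail(8)=10 chase 'b': 10→15→0 ⇒ 4;  out={2}∪out(4)={1,2}
  fail(14) 'baddac': from fail(13)=5 chase 'c': 5 ⇒ 6;  out={3}∪out(6)={3,4,5}

Text stream:
i=0 'd': node 0→1
i=1 'a': node 1→5
i=2 'c': node 5→6  → match P4@[0:2],P5@[1:2]
i=3 'b': node 6→7  → match P1@[3:3]
i=4 'a': node 7→8
i=5 'b': node 8→9  → match P1@[5:5],P2@[0:5]
i=6 'b': node 9→4 (fail-walked)  → match P1@[6:6]
i=7 'd': node 4→1 (fail-walked)
i=8 'd': node 1→1 (fail-walked)
i=9 'a': node 1→5
i=10 'c': node 5→6  → match P4@[8:10],P5@[9:10]
i=11 'c': node 6→0 (fail-walked)
i=12 'c': node 0→0
i=13 'd': node 0→1
i=14 'd': node 1→1 (fail-walked)
i=15 'b': node 1→4 (fail-walked)  → match P1@[15:15]
i=16 'b': node 4→4 (fail-walked)  → match P1@[16:16]
i=17 'b': node 4→4 (fail-walked)  → match P1@[17:17]
i=18 'a': node 4→10
i=19 'd': node 10→11
i=20 'd': node 11→12
i=21 'a': node 12→13
i=22 'c': node 13→14  → match P3@[17:22],P4@[20:22],P5@[21:22]
i=23 'd': node 14→1 (fail-walked)
i=24 'c': node 1→2
i=25 'b': node 2→4 (fail-walked)  → match P1@[25:25]
i=26 'a': node 4→10

Matches: [[2,4],[2,5],[3,1],[5,1],[5,2],[6,1],[10,4],[10,5],[15,1],[16,1],[17,1],[22,3],[22,4],[22,5],[25,1]]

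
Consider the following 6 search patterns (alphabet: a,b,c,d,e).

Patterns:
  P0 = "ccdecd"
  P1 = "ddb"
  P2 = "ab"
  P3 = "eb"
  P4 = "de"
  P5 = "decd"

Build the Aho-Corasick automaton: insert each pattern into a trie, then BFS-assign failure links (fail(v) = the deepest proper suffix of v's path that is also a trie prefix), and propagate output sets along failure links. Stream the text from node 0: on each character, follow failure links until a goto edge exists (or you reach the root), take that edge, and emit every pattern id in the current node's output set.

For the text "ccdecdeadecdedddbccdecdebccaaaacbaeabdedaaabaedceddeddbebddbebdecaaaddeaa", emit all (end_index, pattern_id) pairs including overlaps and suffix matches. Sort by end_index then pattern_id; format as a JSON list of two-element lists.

Construct AC machine:
Trie nodes:
  0='ε' goto a→10 c→1 d→7 e→12
  1='c' goto c→2
  2='cc' goto d→3
  3='ccd' goto e→4
  4='ccde' goto c→5
  5='ccdec' goto d→6
  6='ccdecd' goto ·  ←P0
  7='d' goto d→8 e→14
  8='dd' goto b→9
  9='ddb' goto ·  ←P1
  10='a' goto b→11
  11='ab' goto ·  ←P2
  12='e' goto b→13
  13='eb' goto ·  ←P3
  14='de' goto c→15  ←P4
  15='dec' goto d→16
  16='decd' goto ·  ←P5

BFS fail/out derivation:
  n1('c'): parent n0 fail=0; on 'c' 0 → fail=0;  out ∅∪∅=∅
  n7('d'): parent n0 fail=0; on 'd' 0 → fail=0;  out ∅∪∅=∅
  n10('a'): parent n0 fail=0; on 'a' 0 → fail=0;  out ∅∪∅=∅
  n12('e'): parent n0 fail=0; on 'e' 0 → fail=0;  out ∅∪∅=∅
  n2('cc'): parent n1 fail=0; on 'c' 0 → fail=1;  out ∅∪∅=∅
  n8('dd'): parent n7 fail=0; on 'd' 0 → fail=7;  out ∅∪∅=∅
  n11('ab'): parent n10 fail=0; on 'b' 0 → fail=0;  out {2}∪∅={2}
  n13('eb'): parent n12 fail=0; on 'b' 0 → fail=0;  out {3}∪∅={3}
  n14('de'): parent n7 fail=0; on 'e' 0 → fail=12;  out {4}∪∅={4}
  n3('ccd'): parent n2 fail=1; on 'd' 1→0 → fail=7;  out ∅∪∅=∅
  n9('ddb'): parent n8 fail=7; on 'b' 7→0 → fail=0;  out {1}∪∅={1}
  n15('dec'): parent n14 fail=12; on 'c' 12→0 → fail=1;  out ∅∪∅=∅
  n4('ccde'): parent n3 fail=7; on 'e' 7 → fail=14;  out ∅∪{4}={4}
  n16('decd'): parent n15 fail=1; on 'd' 1→0 → fail=7;  out {5}∪∅={5}
  n5('ccdec'): parent n4 fail=14; on 'c' 14 → fail=15;  out ∅∪∅=∅
  n6('ccdecd'): parent n5 fail=15; on 'd' 15 → fail=16;  out {0}∪{5}={0,5}

Run:
pos 0 'c': at 1
pos 1 'c': at 2
pos 2 'd': at 3
pos 3 'e': at 4  ** P4@[2:3]
pos 4 'c': at 5
pos 5 'd': at 6  ** P0@[0:5],P5@[2:5]
pos 6 'e': at 14 (fail-walked)  ** P4@[5:6]
pos 7 'a': at 10 (fail-walked)
pos 8 'd': at 7 (fail-walked)
pos 9 'e': at 14  ** P4@[8:9]
pos 10 'c': at 15
pos 11 'd': at 16  ** P5@[8:11]
pos 12 'e': at 14 (fail-walked)  ** P4@[11:12]
pos 13 'd': at 7 (fail-walked)
pos 14 'd': at 8
pos 15 'd': at 8 (fail-walked)
pos 16 'b': at 9  ** P1@[14:16]
pos 17 'c': at 1 (fail-walked)
pos 18 'c': at 2
pos 19 'd': at 3
pos 20 'e': at 4  ** P4@[19:20]
pos 21 'c': at 5
pos 22 'd': at 6  ** P0@[17:22],P5@[19:22]
pos 23 'e': at 14 (fail-walked)  ** P4@[22:23]
pos 24 'b': at 13 (fail-walked)  ** P3@[23:24]
pos 25 'c': at 1 (fail-walked)
pos 26 'c': at 2
pos 27 'a': at 10 (fail-walked)
pos 28 'a': at 10 (fail-walked)
pos 29 'a': at 10 (fail-walked)
pos 30 'a': at 10 (fail-walked)
pos 31 'c': at 1 (fail-walked)
pos 32 'b': at 0 (fail-walked)
pos 33 'a': at 10
pos 34 'e': at 12 (fail-walked)
pos 35 'a': at 10 (fail-walked)
pos 36 'b': at 11  ** P2@[35:36]
pos 37 'd': at 7 (fail-walked)
pos 38 'e': at 14  ** P4@[37:38]
pos 39 'd': at 7 (fail-walked)
pos 40 'a': at 10 (fail-walked)
pos 41 'a': at 10 (fail-walked)
pos 42 'a': at 10 (fail-walked)
pos 43 'b': at 11  ** P2@[42:43]
pos 44 'a': at 10 (fail-walked)
pos 45 'e': at 12 (fail-walked)
pos 46 'd': at 7 (fail-walked)
pos 47 'c': at 1 (fail-walked)
pos 48 'e': at 12 (fail-walked)
pos 49 'd': at 7 (fail-walked)
pos 50 'd': at 8
pos 51 'e': at 14 (fail-walked)  ** P4@[50:51]
pos 52 'd': at 7 (fail-walked)
pos 53 'd': at 8
pos 54 'b': at 9  ** P1@[52:54]
pos 55 'e': at 12 (fail-walked)
pos 56 'b': at 13  ** P3@[55:56]
pos 57 'd': at 7 (fail-walked)
pos 58 'd': at 8
pos 59 'b': at 9  ** P1@[57:59]
pos 60 'e': at 12 (fail-walked)
pos 61 'b': at 13  ** P3@[60:61]
pos 62 'd': at 7 (fail-walked)
pos 63 'e': at 14  ** P4@[62:63]
pos 64 'c': at 15
pos 65 'a': at 10 (fail-walked)
pos 66 'a': at 10 (fail-walked)
pos 67 'a': at 10 (fail-walked)
pos 68 'd': at 7 (fail-walked)
pos 69 'd': at 8
pos 70 'e': at 14 (fail-walked)  ** P4@[69:70]
pos 71 'a': at 10 (fail-walked)
pos 72 'a': at 10 (fail-walked)

Result: [[3,4],[5,0],[5,5],[6,4],[9,4],[11,5],[12,4],[16,1],[20,4],[22,0],[22,5],[23,4],[24,3],[36,2],[38,4],[43,2],[51,4],[54,1],[56,3],[59,1],[61,3],[63,4],[70,4]]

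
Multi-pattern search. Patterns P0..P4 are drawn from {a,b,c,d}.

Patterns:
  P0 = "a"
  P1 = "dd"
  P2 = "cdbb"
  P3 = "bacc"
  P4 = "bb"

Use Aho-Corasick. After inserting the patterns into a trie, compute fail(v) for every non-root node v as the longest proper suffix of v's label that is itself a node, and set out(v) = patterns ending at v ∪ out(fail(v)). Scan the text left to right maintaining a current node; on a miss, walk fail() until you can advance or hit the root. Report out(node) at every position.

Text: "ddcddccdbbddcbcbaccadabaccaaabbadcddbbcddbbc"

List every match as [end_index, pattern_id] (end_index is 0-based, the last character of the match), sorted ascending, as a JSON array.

Build:
Trie (insert patterns):
  n0 'ε': a→1 b→8 c→4 d→2
  n1 'a': ·  [P0 ends]
  n2 'd': d→3
  n3 'dd': ·  [P1 ends]
  n4 'c': d→5
  n5 'cd': b→6
  n6 'cdb': b→7
  n7 'cdbb': ·  [P2 ends]
  n8 'b': a→9 b→12
  n9 'ba': c→10
  n10 'bac': c→11
  n11 'bacc': ·  [P3 ends]
  n12 'bb': ·  [P4 ends]

BFS fail/out derivation:
  n1('a'): parent n0 fail=0; on 'a' 0 → fail=0;  out {0}∪∅={0}
  n2('d'): parent n0 fail=0; on 'd' 0 → fail=0;  out ∅∪∅=∅
  n4('c'): parent n0 fail=0; on 'c' 0 → fail=0;  out ∅∪∅=∅
  n8('b'): parent n0 fail=0; on 'b' 0 → fail=0;  out ∅∪∅=∅
  n3('dd'): parent n2 fail=0; on 'd' 0 → fail=2;  out {1}∪∅={1}
  n5('cd'): parent n4 fail=0; on 'd' 0 → fail=2;  out ∅∪∅=∅
  n9('ba'): parent n8 fail=0; on 'a' 0 → fail=1;  out ∅∪{0}={0}
  n12('bb'): parent n8 fail=0; on 'b' 0 → fail=8;  out {4}∪∅={4}
  n6('cdb'): parent n5 fail=2; on 'b' 2→0 → fail=8;  out ∅∪∅=∅
  n10('bac'): parent n9 fail=1; on 'c' 1→0 → fail=4;  out ∅∪∅=∅
  n7('cdbb'): parent n6 fail=8; on 'b' 8 → fail=12;  out {2}∪{4}={2,4}
  n11('bacc'): parent n10 fail=4; on 'c' 4→0 → fail=4;  out {3}∪∅={3}

Run:
pos 0 'd': at 2
pos 1 'd': at 3  ** P1@[0:1]
pos 2 'c': at 4 ·f
pos 3 'd': at 5
pos 4 'd': at 3 ·f  ** P1@[3:4]
pos 5 'c': at 4 ·f
pos 6 'c': at 4 ·f
pos 7 'd': at 5
pos 8 'b': at 6
pos 9 'b': at 7  ** P2@[6:9],P4@[8:9]
pos 10 'd': at 2 ·f
pos 11 'd': at 3  ** P1@[10:11]
pos 12 'c': at 4 ·f
pos 13 'b': at 8 ·f
pos 14 'c': at 4 ·f
pos 15 'b': at 8 ·f
pos 16 'a': at 9  ** P0@[16:16]
pos 17 'c': at 10
pos 18 'c': at 11  ** P3@[15:18]
pos 19 'a': at 1 ·f  ** P0@[19:19]
pos 20 'd': at 2 ·f
pos 21 'a': at 1 ·f  ** P0@[21:21]
pos 22 'b': at 8 ·f
pos 23 'a': at 9  ** P0@[23:23]
pos 24 'c': at 10
pos 25 'c': at 11  ** P3@[22:25]
pos 26 'a': at 1 ·f  ** P0@[26:26]
pos 27 'a': at 1 ·f  ** P0@[27:27]
pos 28 'a': at 1 ·f  ** P0@[28:28]
pos 29 'b': at 8 ·f
pos 30 'b': at 12  ** P4@[29:30]
pos 31 'a': at 9 ·f  ** P0@[31:31]
pos 32 'd': at 2 ·f
pos 33 'c': at 4 ·f
pos 34 'd': at 5
pos 35 'd': at 3 ·f  ** P1@[34:35]
pos 36 'b': at 8 ·f
pos 37 'b': at 12  ** P4@[36:37]
pos 38 'c': at 4 ·f
pos 39 'd': at 5
pos 40 'd': at 3 ·f  ** P1@[39:40]
pos 41 'b': at 8 ·f
pos 42 'b': at 12  ** P4@[41:42]
pos 43 'c': at 4 ·f

All matches (sorted): [[1,1],[4,1],[9,2],[9,4],[11,1],[16,0],[18,3],[19,0],[21,0],[23,0],[25,3],[26,0],[27,0],[28,0],[30,4],[31,0],[35,1],[37,4],[40,1],[42,4]]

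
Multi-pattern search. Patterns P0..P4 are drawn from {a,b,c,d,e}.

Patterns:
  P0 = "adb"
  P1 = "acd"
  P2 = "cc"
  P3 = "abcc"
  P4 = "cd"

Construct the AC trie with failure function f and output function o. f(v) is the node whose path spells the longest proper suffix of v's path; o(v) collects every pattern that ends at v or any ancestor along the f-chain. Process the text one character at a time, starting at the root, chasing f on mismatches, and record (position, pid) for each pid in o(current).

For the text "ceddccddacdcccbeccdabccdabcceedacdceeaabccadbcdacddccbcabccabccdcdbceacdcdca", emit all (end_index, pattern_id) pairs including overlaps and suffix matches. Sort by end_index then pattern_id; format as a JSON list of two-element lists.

Construct AC machine:
Trie (insert patterns):
  n0 'ε': a→1 c→6
  n1 'a': b→8 c→4 d→2
  n2 'ad': b→3
  n3 'adb': ·  [P0 ends]
  n4 'ac': d→5
  n5 'acd': ·  [P1 ends]
  n6 'c': c→7 d→11
  n7 'cc': ·  [P2 ends]
  n8 'ab': c→9
  n9 'abc': c→10
  n10 'abcc': ·  [P3 ends]
  n11 'cd': ·  [P4 ends]

Failure links (BFS by depth):
  fail(1) 'a': from fail(0)=0 chase 'a': 0 ⇒ 0;  out=∅∪out(0)=∅
  fail(6) 'c': from fail(0)=0 chase 'c': 0 ⇒ 0;  out=∅∪out(0)=∅
  fail(2) 'ad': from fail(1)=0 chase 'd': 0 ⇒ 0;  out=∅∪out(0)=∅
  fail(4) 'ac': from fail(1)=0 chase 'c': 0 ⇒ 6;  out=∅∪out(6)=∅
  fail(7) 'cc': from fail(6)=0 chase 'c': 0 ⇒ 6;  out={2}∪out(6)={2}
  fail(8) 'ab': from fail(1)=0 chase 'b': 0 ⇒ 0;  out=∅∪out(0)=∅
  fail(11) 'cd': from fail(6)=0 chase 'd': 0 ⇒ 0;  out={4}∪out(0)={4}
  fail(3) 'adb': from fail(2)=0 chase 'b': 0 ⇒ 0;  out={0}∪out(0)={0}
  fail(5) 'acd': from fail(4)=6 chase 'd': 6 ⇒ 11;  out={1}∪out(11)={1,4}
  fail(9) 'abc': from fail(8)=0 chase 'c': 0 ⇒ 6;  out=∅∪out(6)=∅
  fail(10) 'abcc': from fail(9)=6 chase 'c': 6 ⇒ 7;  out={3}∪out(7)={2,3}

Run:
i=0 'c': node 0→6
i=1 'e': node 6→0 (via fail)
i=2 'd': node 0→0
i=3 'd': node 0→0
i=4 'c': node 0→6
i=5 'c': node 6→7  ** P2@[4:5]
i=6 'd': node 7→11 (via fail)  ** P4@[5:6]
i=7 'd': node 11→0 (via fail)
i=8 'a': node 0→1
i=9 'c': node 1→4
i=10 'd': node 4→5  ** P1@[8:10],P4@[9:10]
i=11 'c': node 5→6 (via fail)
i=12 'c': node 6→7  ** P2@[11:12]
i=13 'c': node 7→7 (via fail)  ** P2@[12:13]
i=14 'b': node 7→0 (via fail)
i=15 'e': node 0→0
i=16 'c': node 0→6
i=17 'c': node 6→7  ** P2@[16:17]
i=18 'd': node 7→11 (via fail)  ** P4@[17:18]
i=19 'a': node 11→1 (via fail)
i=20 'b': node 1→8
i=21 'c': node 8→9
i=22 'c': node 9→10  ** P2@[21:22],P3@[19:22]
i=23 'd': node 10→11 (via fail)  ** P4@[22:23]
i=24 'a': node 11→1 (via fail)
i=25 'b': node 1→8
i=26 'c': node 8→9
i=27 'c': node 9→10  ** P2@[26:27],P3@[24:27]
i=28 'e': node 10→0 (via fail)
i=29 'e': node 0→0
i=30 'd': node 0→0
i=31 'a': node 0→1
i=32 'c': node 1→4
i=33 'd': node 4→5  ** P1@[31:33],P4@[32:33]
i=34 'c': node 5→6 (via fail)
i=35 'e': node 6→0 (via fail)
i=36 'e': node 0→0
i=37 'a': node 0→1
i=38 'a': node 1→1 (via fail)
i=39 'b': node 1→8
i=40 'c': node 8→9
i=41 'c': node 9→10  ** P2@[40:41],P3@[38:41]
i=42 'a': node 10→1 (via fail)
i=43 'd': node 1→2
i=44 'b': node 2→3  ** P0@[42:44]
i=45 'c': node 3→6 (via fail)
i=46 'd': node 6→11  ** P4@[45:46]
i=47 'a': node 11→1 (via fail)
i=48 'c': node 1→4
i=49 'd': node 4→5  ** P1@[47:49],P4@[48:49]
i=50 'd': node 5→0 (via fail)
i=51 'c': node 0→6
i=52 'c': node 6→7  ** P2@[51:52]
i=53 'b': node 7→0 (via fail)
i=54 'c': node 0→6
i=55 'a': node 6→1 (via fail)
i=56 'b': node 1→8
i=57 'c': node 8→9
i=58 'c': node 9→10  ** P2@[57:58],P3@[55:58]
i=59 'a': node 10→1 (via fail)
i=60 'b': node 1→8
i=61 'c': node 8→9
i=62 'c': node 9→10  ** P2@[61:62],P3@[59:62]
i=63 'd': node 10→11 (via fail)  ** P4@[62:63]
i=64 'c': node 11→6 (via fail)
i=65 'd': node 6→11  ** P4@[64:65]
i=66 'b': node 11→0 (via fail)
i=67 'c': node 0→6
i=68 'e': node 6→0 (via fail)
i=69 'a': node 0→1
i=70 'c': node 1→4
i=71 'd': node 4→5  ** P1@[69:71],P4@[70:71]
i=72 'c': node 5→6 (via fail)
i=73 'd': node 6→11  ** P4@[72:73]
i=74 'c': node 11→6 (via fail)
i=75 'a': node 6→1 (via fail)

Matches: [[5,2],[6,4],[10,1],[10,4],[12,2],[13,2],[17,2],[18,4],[22,2],[22,3],[23,4],[27,2],[27,3],[33,1],[33,4],[41,2],[41,3],[44,0],[46,4],[49,1],[49,4],[52,2],[58,2],[58,3],[62,2],[62,3],[63,4],[65,4],[71,1],[71,4],[73,4]]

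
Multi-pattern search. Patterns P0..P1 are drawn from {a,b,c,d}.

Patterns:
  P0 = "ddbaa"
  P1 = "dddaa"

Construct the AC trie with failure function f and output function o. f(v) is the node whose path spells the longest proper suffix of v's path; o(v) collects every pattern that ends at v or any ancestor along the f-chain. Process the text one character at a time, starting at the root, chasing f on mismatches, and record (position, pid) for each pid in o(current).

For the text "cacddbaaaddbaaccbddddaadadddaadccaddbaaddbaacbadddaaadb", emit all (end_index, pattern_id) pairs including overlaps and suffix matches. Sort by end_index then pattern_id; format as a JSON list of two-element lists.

Construct AC machine:
Trie (insert patterns):
  0='ε' goto d→1
  1='d' goto d→2
  2='dd' goto b→3 d→6
  3='ddb' goto a→4
  4='ddba' goto a→5
  5='ddbaa' goto ·  [P0 ends]
  6='ddd' goto a→7
  7='ddda' goto a→8
  8='dddaa' goto ·  [P1 ends]

Failure links (BFS by depth):
  fail(1) 'd': from fail(0)=0 chase 'd': 0 ⇒ 0;  out=∅∪out(0)=∅
  fail(2) 'dd': from fail(1)=0 chase 'd': 0 ⇒ 1;  out=∅∪out(1)=∅
  fail(3) 'ddb': from fail(2)=1 chase 'b': 1→0 ⇒ 0;  out=∅∪out(0)=∅
  fail(6) 'ddd': from fail(2)=1 chase 'd': 1 ⇒ 2;  out=∅∪out(2)=∅
  fail(4) 'ddba': from fail(3)=0 chase 'a': 0 ⇒ 0;  out=∅∪out(0)=∅
  fail(7) 'ddda': from fail(6)=2 chase 'a': 2→1→0 ⇒ 0;  out=∅∪out(0)=∅
  fail(5) 'ddbaa': from fail(4)=0 chase 'a': 0 ⇒ 0;  out={0}∪out(0)={0}
  fail(8) 'dddaa': from fail(7)=0 chase 'a': 0 ⇒ 0;  out={1}∪out(0)={1}

Scan:
pos 0 'c': at 0
pos 1 'a': at 0
pos 2 'c': at 0
pos 3 'd': at 1
pos 4 'd': at 2
pos 5 'b': at 3
pos 6 'a': at 4
pos 7 'a': at 5  emit P0@[3:7]
pos 8 'a': at 0 (via fail)
pos 9 'd': at 1
pos 10 'd': at 2
pos 11 'b': at 3
pos 12 'a': at 4
pos 13 'a': at 5  emit P0@[9:13]
pos 14 'c': at 0 (via fail)
pos 15 'c': at 0
pos 16 'b': at 0
pos 17 'd': at 1
pos 18 'd': at 2
pos 19 'd': at 6
pos 20 'd': at 6 (via fail)
pos 21 'a': at 7
pos 22 'a': at 8  emit P1@[18:22]
pos 23 'd': at 1 (via fail)
pos 24 'a': at 0 (via fail)
pos 25 'd': at 1
pos 26 'd': at 2
pos 27 'd': at 6
pos 28 'a': at 7
pos 29 'a': at 8  emit P1@[25:29]
pos 30 'd': at 1 (via fail)
pos 31 'c': at 0 (via fail)
pos 32 'c': at 0
pos 33 'a': at 0
pos 34 'd': at 1
pos 35 'd': at 2
pos 36 'b': at 3
pos 37 'a': at 4
pos 38 'a': at 5  emit P0@[34:38]
pos 39 'd': at 1 (via fail)
pos 40 'd': at 2
pos 41 'b': at 3
pos 42 'a': at 4
pos 43 'a': at 5  emit P0@[39:43]
pos 44 'c': at 0 (via fail)
pos 45 'b': at 0
pos 46 'a': at 0
pos 47 'd': at 1
pos 48 'd': at 2
pos 49 'd': at 6
pos 50 'a': at 7
pos 51 'a': at 8  emit P1@[47:51]
pos 52 'a': at 0 (via fail)
pos 53 'd': at 1
pos 54 'b': at 0 (via fail)

All matches (sorted): [[7,0],[13,0],[22,1],[29,1],[38,0],[43,0],[51,1]]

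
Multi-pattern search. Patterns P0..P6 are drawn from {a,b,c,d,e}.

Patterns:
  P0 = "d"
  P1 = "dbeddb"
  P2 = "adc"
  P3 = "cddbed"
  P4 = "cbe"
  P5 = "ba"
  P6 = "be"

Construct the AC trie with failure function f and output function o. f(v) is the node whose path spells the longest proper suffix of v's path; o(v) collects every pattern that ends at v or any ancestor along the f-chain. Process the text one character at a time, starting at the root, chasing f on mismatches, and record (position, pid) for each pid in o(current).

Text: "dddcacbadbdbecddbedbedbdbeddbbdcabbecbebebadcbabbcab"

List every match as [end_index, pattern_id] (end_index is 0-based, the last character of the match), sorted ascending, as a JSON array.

Build:
Trie nodes:
  0='ε' goto a→7 b→18 c→10 d→1
  1='d' goto b→2  ←P0
  2='db' goto e→3
  3='dbe' goto d→4
  4='dbed' goto d→5
  5='dbedd' goto b→6
  6='dbeddb' goto ·  ←P1
  7='a' goto d→8
  8='ad' goto c→9
  9='adc' goto ·  ←P2
  10='c' goto b→16 d→11
  11='cd' goto d→12
  12='cdd' goto b→13
  13='cddb' goto e→14
  14='cddbe' goto d→15
  15='cddbed' goto ·  ←P3
  16='cb' goto e→17
  17='cbe' goto ·  ←P4
  18='b' goto a→19 e→20
  19='ba' goto ·  ←P5
  20='be' goto ·  ←P6

BFS fail/out derivation:
  n1('d'): parent n0 fail=0; on 'd' 0 → fail=0;  out {0}∪∅={0}
  n7('a'): parent n0 fail=0; on 'a' 0 → fail=0;  out ∅∪∅=∅
  n10('c'): parent n0 fail=0; on 'c' 0 → fail=0;  out ∅∪∅=∅
  n18('b'): parent n0 fail=0; on 'b' 0 → fail=0;  out ∅∪∅=∅
  n2('db'): parent n1 fail=0; on 'b' 0 → fail=18;  out ∅∪∅=∅
  n8('ad'): parent n7 fail=0; on 'd' 0 → fail=1;  out ∅∪{0}={0}
  n11('cd'): parent n10 fail=0; on 'd' 0 → fail=1;  out ∅∪{0}={0}
  n16('cb'): parent n10 fail=0; on 'b' 0 → fail=18;  out ∅∪∅=∅
  n19('ba'): parent n18 fail=0; on 'a' 0 → fail=7;  out {5}∪∅={5}
  n20('be'): parent n18 fail=0; on 'e' 0 → fail=0;  out {6}∪∅={6}
  n3('dbe'): parent n2 fail=18; on 'e' 18 → fail=20;  out ∅∪{6}={6}
  n9('adc'): parent n8 fail=1; on 'c' 1→0 → fail=10;  out {2}∪∅={2}
  n12('cdd'): parent n11 fail=1; on 'd' 1→0 → fail=1;  out ∅∪{0}={0}
  n17('cbe'): parent n16 fail=18; on 'e' 18 → fail=20;  out {4}∪{6}={4,6}
  n4('dbed'): parent n3 fail=20; on 'd' 20→0 → fail=1;  out ∅∪{0}={0}
  n13('cddb'): parent n12 fail=1; on 'b' 1 → fail=2;  out ∅∪∅=∅
  n5('dbedd'): parent n4 fail=1; on 'd' 1→0 → fail=1;  out ∅∪{0}={0}
  n14('cddbe'): parent n13 fail=2; on 'e' 2 → fail=3;  out ∅∪{6}={6}
  n6('dbeddb'): parent n5 fail=1; on 'b' 1 → fail=2;  out {1}∪∅={1}
  n15('cddbed'): parent n14 fail=3; on 'd' 3 → fail=4;  out {3}∪{0}={0,3}

Run:
i=0 'd': node 0→1  ** P0@[0:0]
i=1 'd': node 1→1 ·f  ** P0@[1:1]
i=2 'd': node 1→1 ·f  ** P0@[2:2]
i=3 'c': node 1→10 ·f
i=4 'a': node 10→7 ·f
i=5 'c': node 7→10 ·f
i=6 'b': node 10→16
i=7 'a': node 16→19 ·f  ** P5@[6:7]
i=8 'd': node 19→8 ·f  ** P0@[8:8]
i=9 'b': node 8→2 ·f
i=10 'd': node 2→1 ·f  ** P0@[10:10]
i=11 'b': node 1→2
i=12 'e': node 2→3  ** P6@[11:12]
i=13 'c': node 3→10 ·f
i=14 'd': node 10→11  ** P0@[14:14]
i=15 'd': node 11→12  ** P0@[15:15]
i=16 'b': node 12→13
i=17 'e': node 13→14  ** P6@[16:17]
i=18 'd': node 14→15  ** P0@[18:18],P3@[13:18]
i=19 'b': node 15→2 ·f
i=20 'e': node 2→3  ** P6@[19:20]
i=21 'd': node 3→4  ** P0@[21:21]
i=22 'b': node 4→2 ·f
i=23 'd': node 2→1 ·f  ** P0@[23:23]
i=24 'b': node 1→2
i=25 'e': node 2→3  ** P6@[24:25]
i=26 'd': node 3→4  ** P0@[26:26]
i=27 'd': node 4→5  ** P0@[27:27]
i=28 'b': node 5→6  ** P1@[23:28]
i=29 'b': node 6→18 ·f
i=30 'd': node 18→1 ·f  ** P0@[30:30]
i=31 'c': node 1→10 ·f
i=32 'a': node 10→7 ·f
i=33 'b': node 7→18 ·f
i=34 'b': node 18→18 ·f
i=35 'e': node 18→20  ** P6@[34:35]
i=36 'c': node 20→10 ·f
i=37 'b': node 10→16
i=38 'e': node 16→17  ** P4@[36:38],P6@[37:38]
i=39 'b': node 17→18 ·f
i=40 'e': node 18→20  ** P6@[39:40]
i=41 'b': node 20→18 ·f
i=42 'a': node 18→19  ** P5@[41:42]
i=43 'd': node 19→8 ·f  ** P0@[43:43]
i=44 'c': node 8→9  ** P2@[42:44]
i=45 'b': node 9→16 ·f
i=46 'a': node 16→19 ·f  ** P5@[45:46]
i=47 'b': node 19→18 ·f
i=48 'b': node 18→18 ·f
i=49 'c': node 18→10 ·f
i=50 'a': node 10→7 ·f
i=51 'b': node 7→18 ·f

Matches: [[0,0],[1,0],[2,0],[7,5],[8,0],[10,0],[12,6],[14,0],[15,0],[17,6],[18,0],[18,3],[20,6],[21,0],[23,0],[25,6],[26,0],[27,0],[28,1],[30,0],[35,6],[38,4],[38,6],[40,6],[42,5],[43,0],[44,2],[46,5]]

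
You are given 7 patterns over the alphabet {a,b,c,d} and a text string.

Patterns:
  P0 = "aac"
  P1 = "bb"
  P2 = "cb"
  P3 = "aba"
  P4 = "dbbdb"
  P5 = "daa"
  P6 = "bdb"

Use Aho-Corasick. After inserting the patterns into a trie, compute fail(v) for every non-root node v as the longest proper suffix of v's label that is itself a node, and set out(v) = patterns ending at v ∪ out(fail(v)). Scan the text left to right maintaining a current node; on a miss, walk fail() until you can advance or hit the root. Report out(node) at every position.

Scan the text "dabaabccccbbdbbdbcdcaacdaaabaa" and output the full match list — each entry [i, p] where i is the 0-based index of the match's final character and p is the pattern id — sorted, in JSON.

Build automaton:
Trie (insert patterns):
  n0 'ε': a→1 b→4 c→6 d→10
  n1 'a': a→2 b→8
  n2 'aa': c→3
  n3 'aac': ·  ←P0
  n4 'b': b→5 d→17
  n5 'bb': ·  ←P1
  n6 'c': b→7
  n7 'cb': ·  ←P2
  n8 'ab': a→9
  n9 'aba': ·  ←P3
  n10 'd': a→15 b→11
  n11 'db': b→12
  n12 'dbb': d→13
  n13 'dbbd': b→14
  n14 'dbbdb': ·  ←P4
  n15 'da': a→16
  n16 'daa': ·  ←P5
  n17 'bd': b→18
  n18 'bdb': ·  ←P6

BFS fail/out derivation:
  fail(1) 'a': from fail(0)=0 chase 'a': 0 ⇒ 0;  out=∅∪out(0)=∅
  fail(4) 'b': from fail(0)=0 chase 'b': 0 ⇒ 0;  out=∅∪out(0)=∅
  fail(6) 'c': from fail(0)=0 chase 'c': 0 ⇒ 0;  out=∅∪out(0)=∅
  fail(10) 'd': from fail(0)=0 chase 'd': 0 ⇒ 0;  out=∅∪out(0)=∅
  fail(2) 'aa': from fail(1)=0 chase 'a': 0 ⇒ 1;  out=∅∪out(1)=∅
  fail(5) 'bb': from fail(4)=0 chase 'b': 0 ⇒ 4;  out={1}∪out(4)={1}
  fail(7) 'cb': from fail(6)=0 chase 'b': 0 ⇒ 4;  out={2}∪out(4)={2}
  fail(8) 'ab': from fail(1)=0 chase 'b': 0 ⇒ 4;  out=∅∪out(4)=∅
  fail(11) 'db': from fail(10)=0 chase 'b': 0 ⇒ 4;  out=∅∪out(4)=∅
  fail(15) 'da': from fail(10)=0 chase 'a': 0 ⇒ 1;  out=∅∪out(1)=∅
  fail(17) 'bd': from fail(4)=0 chase 'd': 0 ⇒ 10;  out=∅∪out(10)=∅
  fail(3) 'aac': from fail(2)=1 chase 'c': 1→0 ⇒ 6;  out={0}∪out(6)={0}
  fail(9) 'aba': from fail(8)=4 chase 'a': 4→0 ⇒ 1;  out={3}∪out(1)={3}
  fail(12) 'dbb': from fail(11)=4 chase 'b': 4 ⇒ 5;  out=∅∪out(5)={1}
  fail(16) 'daa': from fail(15)=1 chase 'a': 1 ⇒ 2;  out={5}∪out(2)={5}
  fail(18) 'bdb': from fail(17)=10 chase 'b': 10 ⇒ 11;  out={6}∪out(11)={6}
  fail(13) 'dbbd': from fail(12)=5 chase 'd': 5→4 ⇒ 17;  out=∅∪out(17)=∅
  fail(14) 'dbbdb': from fail(13)=17 chase 'b': 17 ⇒ 18;  out={4}∪out(18)={4,6}

Text stream:
pos 0 'd': at 10
pos 1 'a': at 15
pos 2 'b': at 8 (via fail)
pos 3 'a': at 9  ** P3@[1:3]
pos 4 'a': at 2 (via fail)
pos 5 'b': at 8 (via fail)
pos 6 'c': at 6 (via fail)
pos 7 'c': at 6 (via fail)
pos 8 'c': at 6 (via fail)
pos 9 'c': at 6 (via fail)
pos 10 'b': at 7  ** P2@[9:10]
pos 11 'b': at 5 (via fail)  ** P1@[10:11]
pos 12 'd': at 17 (via fail)
pos 13 'b': at 18  ** P6@[11:13]
pos 14 'b': at 12 (via fail)  ** P1@[13:14]
pos 15 'd': at 13
pos 16 'b': at 14  ** P4@[12:16],P6@[14:16]
pos 17 'c': at 6 (via fail)
pos 18 'd': at 10 (via fail)
pos 19 'c': at 6 (via fail)
pos 20 'a': at 1 (via fail)
pos 21 'a': at 2
pos 22 'c': at 3  ** P0@[20:22]
pos 23 'd': at 10 (via fail)
pos 24 'a': at 15
pos 25 'a': at 16  ** P5@[23:25]
pos 26 'a': at 2 (via fail)
pos 27 'b': at 8 (via fail)
pos 28 'a': at 9  ** P3@[26:28]
pos 29 'a': at 2 (via fail)

Matches: [[3,3],[10,2],[11,1],[13,6],[14,1],[16,4],[16,6],[22,0],[25,5],[28,3]]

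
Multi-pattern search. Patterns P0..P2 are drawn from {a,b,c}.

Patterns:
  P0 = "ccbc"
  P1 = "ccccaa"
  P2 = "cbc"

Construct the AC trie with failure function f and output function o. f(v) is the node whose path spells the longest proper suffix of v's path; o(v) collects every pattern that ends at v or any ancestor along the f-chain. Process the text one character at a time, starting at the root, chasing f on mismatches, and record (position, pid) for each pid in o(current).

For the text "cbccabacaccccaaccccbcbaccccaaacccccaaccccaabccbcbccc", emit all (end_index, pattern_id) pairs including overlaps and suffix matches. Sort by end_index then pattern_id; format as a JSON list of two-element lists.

Build automaton:
Trie nodes:
  n0 'ε': c→1
  n1 'c': b→9 c→2
  n2 'cc': b→3 c→5
  n3 'ccb': c→4
  n4 'ccbc': ·  ←P0
  n5 'ccc': c→6
  n6 'cccc': a→7
  n7 'cccca': a→8
  n8 'ccccaa': ·  ←P1
  n9 'cb': c→10
  n10 'cbc': ·  ←P2

BFS fail/out derivation:
  n1('c'): parent n0 fail=0; on 'c' 0 → fail=0;  out ∅∪∅=∅
  n2('cc'): parent n1 fail=0; on 'c' 0 → fail=1;  out ∅∪∅=∅
  n9('cb'): parent n1 fail=0; on 'b' 0 → fail=0;  out ∅∪∅=∅
  n3('ccb'): parent n2 fail=1; on 'b' 1 → fail=9;  out ∅∪∅=∅
  n5('ccc'): parent n2 fail=1; on 'c' 1 → fail=2;  out ∅∪∅=∅
  n10('cbc'): parent n9 fail=0; on 'c' 0 → fail=1;  out {2}∪∅={2}
  n4('ccbc'): parent n3 fail=9; on 'c' 9 → fail=10;  out {0}∪{2}={0,2}
  n6('cccc'): parent n5 fail=2; on 'c' 2 → fail=5;  out ∅∪∅=∅
  n7('cccca'): parent n6 fail=5; on 'a' 5→2→1→0 → fail=0;  out ∅∪∅=∅
  n8('ccccaa'): parent n7 fail=0; on 'a' 0 → fail=0;  out {1}∪∅={1}

Scan:
pos 0 'c': at 1
pos 1 'b': at 9
pos 2 'c': at 10  ** P2@[0:2]
pos 3 'c': at 2 (via fail)
pos 4 'a': at 0 (via fail)
pos 5 'b': at 0
pos 6 'a': at 0
pos 7 'c': at 1
pos 8 'a': at 0 (via fail)
pos 9 'c': at 1
pos 10 'c': at 2
pos 11 'c': at 5
pos 12 'c': at 6
pos 13 'a': at 7
pos 14 'a': at 8  ** P1@[9:14]
pos 15 'c': at 1 (via fail)
pos 16 'c': at 2
pos 17 'c': at 5
pos 18 'c': at 6
pos 19 'b': at 3 (via fail)
pos 20 'c': at 4  ** P0@[17:20],P2@[18:20]
pos 21 'b': at 9 (via fail)
pos 22 'a': at 0 (via fail)
pos 23 'c': at 1
pos 24 'c': at 2
pos 25 'c': at 5
pos 26 'c': at 6
pos 27 'a': at 7
pos 28 'a': at 8  ** P1@[23:28]
pos 29 'a': at 0 (via fail)
pos 30 'c': at 1
pos 31 'c': at 2
pos 32 'c': at 5
pos 33 'c': at 6
pos 34 'c': at 6 (via fail)
pos 35 'a': at 7
pos 36 'a': at 8  ** P1@[31:36]
pos 37 'c': at 1 (via fail)
pos 38 'c': at 2
pos 39 'c': at 5
pos 40 'c': at 6
pos 41 'a': at 7
pos 42 'a': at 8  ** P1@[37:42]
pos 43 'b': at 0 (via fail)
pos 44 'c': at 1
pos 45 'c': at 2
pos 46 'b': at 3
pos 47 'c': at 4  ** P0@[44:47],P2@[45:47]
pos 48 'b': at 9 (via fail)
pos 49 'c': at 10  ** P2@[47:49]
pos 50 'c': at 2 (via fail)
pos 51 'c': at 5

Matches: [[2,2],[14,1],[20,0],[20,2],[28,1],[36,1],[42,1],[47,0],[47,2],[49,2]]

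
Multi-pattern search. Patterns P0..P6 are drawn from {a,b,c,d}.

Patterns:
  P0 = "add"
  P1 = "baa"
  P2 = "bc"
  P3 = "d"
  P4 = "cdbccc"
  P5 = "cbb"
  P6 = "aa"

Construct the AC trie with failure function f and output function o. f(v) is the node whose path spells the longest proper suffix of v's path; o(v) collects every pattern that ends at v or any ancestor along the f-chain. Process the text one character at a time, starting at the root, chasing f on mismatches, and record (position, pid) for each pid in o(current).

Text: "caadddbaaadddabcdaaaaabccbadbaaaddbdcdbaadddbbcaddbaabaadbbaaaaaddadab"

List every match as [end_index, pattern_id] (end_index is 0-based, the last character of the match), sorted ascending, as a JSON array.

Construct AC machine:
Trie (insert patterns):
  0='ε' goto a→1 b→4 c→9 d→8
  1='a' goto a→17 d→2
  2='ad' goto d→3
  3='add' goto ·  ←P0
  4='b' goto a→5 c→7
  5='ba' goto a→6
  6='baa' goto ·  ←P1
  7='bc' goto ·  ←P2
  8='d' goto ·  ←P3
  9='c' goto b→15 d→10
  10='cd' goto b→11
  11='cdb' goto c→12
  12='cdbc' goto c→13
  13='cdbcc' goto c→14
  14='cdbccc' goto ·  ←P4
  15='cb' goto b→16
  16='cbb' goto ·  ←P5
  17='aa' goto ·  ←P6

BFS fail/out derivation:
  n1('a'): parent n0 fail=0; on 'a' 0 → fail=0;  out ∅∪∅=∅
  n4('b'): parent n0 fail=0; on 'b' 0 → fail=0;  out ∅∪∅=∅
  n8('d'): parent n0 fail=0; on 'd' 0 → fail=0;  out {3}∪∅={3}
  n9('c'): parent n0 fail=0; on 'c' 0 → fail=0;  out ∅∪∅=∅
  n2('ad'): parent n1 fail=0; on 'd' 0 → fail=8;  out ∅∪{3}={3}
  n5('ba'): parent n4 fail=0; on 'a' 0 → fail=1;  out ∅∪∅=∅
  n7('bc'): parent n4 fail=0; on 'c' 0 → fail=9;  out {2}∪∅={2}
  n10('cd'): parent n9 fail=0; on 'd' 0 → fail=8;  out ∅∪{3}={3}
  n15('cb'): parent n9 fail=0; on 'b' 0 → fail=4;  out ∅∪∅=∅
  n17('aa'): parent n1 fail=0; on 'a' 0 → fail=1;  out {6}∪∅={6}
  n3('add'): parent n2 fail=8; on 'd' 8→0 → fail=8;  out {0}∪{3}={0,3}
  n6('baa'): parent n5 fail=1; on 'a' 1 → fail=17;  out {1}∪{6}={1,6}
  n11('cdb'): parent n10 fail=8; on 'b' 8→0 → fail=4;  out ∅∪∅=∅
  n16('cbb'): parent n15 fail=4; on 'b' 4→0 → fail=4;  out {5}∪∅={5}
  n12('cdbc'): parent n11 fail=4; on 'c' 4 → fail=7;  out ∅∪{2}={2}
  n13('cdbcc'): parent n12 fail=7; on 'c' 7→9→0 → fail=9;  out ∅∪∅=∅
  n14('cdbccc'): parent n13 fail=9; on 'c' 9→0 → fail=9;  out {4}∪∅={4}

Scan:
pos 0 'c': at 9
pos 1 'a': at 1 (fail-walked)
pos 2 'a': at 17  ** P6@[1:2]
pos 3 'd': at 2 (fail-walked)  ** P3@[3:3]
pos 4 'd': at 3  ** P0@[2:4],P3@[4:4]
pos 5 'd': at 8 (fail-walked)  ** P3@[5:5]
pos 6 'b': at 4 (fail-walked)
pos 7 'a': at 5
pos 8 'a': at 6  ** P1@[6:8],P6@[7:8]
pos 9 'a': at 17 (fail-walked)  ** P6@[8:9]
pos 10 'd': at 2 (fail-walked)  ** P3@[10:10]
pos 11 'd': at 3  ** P0@[9:11],P3@[11:11]
pos 12 'd': at 8 (fail-walked)  ** P3@[12:12]
pos 13 'a': at 1 (fail-walked)
pos 14 'b': at 4 (fail-walked)
pos 15 'c': at 7  ** P2@[14:15]
pos 16 'd': at 10 (fail-walked)  ** P3@[16:16]
pos 17 'a': at 1 (fail-walked)
pos 18 'a': at 17  ** P6@[17:18]
pos 19 'a': at 17 (fail-walked)  ** P6@[18:19]
pos 20 'a': at 17 (fail-walked)  ** P6@[19:20]
pos 21 'a': at 17 (fail-walked)  ** P6@[20:21]
pos 22 'b': at 4 (fail-walked)
pos 23 'c': at 7  ** P2@[22:23]
pos 24 'c': at 9 (fail-walked)
pos 25 'b': at 15
pos 26 'a': at 5 (fail-walked)
pos 27 'd': at 2 (fail-walked)  ** P3@[27:27]
pos 28 'b': at 4 (fail-walked)
pos 29 'a': at 5
pos 30 'a': at 6  ** P1@[28:30],P6@[29:30]
pos 31 'a': at 17 (fail-walked)  ** P6@[30:31]
pos 32 'd': at 2 (fail-walked)  ** P3@[32:32]
pos 33 'd': at 3  ** P0@[31:33],P3@[33:33]
pos 34 'b': at 4 (fail-walked)
pos 35 'd': at 8 (fail-walked)  ** P3@[35:35]
pos 36 'c': at 9 (fail-walked)
pos 37 'd': at 10  ** P3@[37:37]
pos 38 'b': at 11
pos 39 'a': at 5 (fail-walked)
pos 40 'a': at 6  ** P1@[38:40],P6@[39:40]
pos 41 'd': at 2 (fail-walked)  ** P3@[41:41]
pos 42 'd': at 3  ** P0@[40:42],P3@[42:42]
pos 43 'd': at 8 (fail-walked)  ** P3@[43:43]
pos 44 'b': at 4 (fail-walked)
pos 45 'b': at 4 (fail-walked)
pos 46 'c': at 7  ** P2@[45:46]
pos 47 'a': at 1 (fail-walked)
pos 48 'd': at 2  ** P3@[48:48]
pos 49 'd': at 3  ** P0@[47:49],P3@[49:49]
pos 50 'b': at 4 (fail-walked)
pos 51 'a': at 5
pos 52 'a': at 6  ** P1@[50:52],P6@[51:52]
pos 53 'b': at 4 (fail-walked)
pos 54 'a': at 5
pos 55 'a': at 6  ** P1@[53:55],P6@[54:55]
pos 56 'd': at 2 (fail-walked)  ** P3@[56:56]
pos 57 'b': at 4 (fail-walked)
pos 58 'b': at 4 (fail-walked)
pos 59 'a': at 5
pos 60 'a': at 6  ** P1@[58:60],P6@[59:60]
pos 61 'a': at 17 (fail-walked)  ** P6@[60:61]
pos 62 'a': at 17 (fail-walked)  ** P6@[61:62]
pos 63 'a': at 17 (fail-walked)  ** P6@[62:63]
pos 64 'd': at 2 (fail-walked)  ** P3@[64:64]
pos 65 'd': at 3  ** P0@[63:65],P3@[65:65]
pos 66 'a': at 1 (fail-walked)
pos 67 'd': at 2  ** P3@[67:67]
pos 68 'a': at 1 (fail-walked)
pos 69 'b': at 4 (fail-walked)

All matches (sorted): [[2,6],[3,3],[4,0],[4,3],[5,3],[8,1],[8,6],[9,6],[10,3],[11,0],[11,3],[12,3],[15,2],[16,3],[18,6],[19,6],[20,6],[21,6],[23,2],[27,3],[30,1],[30,6],[31,6],[32,3],[33,0],[33,3],[35,3],[37,3],[40,1],[40,6],[41,3],[42,0],[42,3],[43,3],[46,2],[48,3],[49,0],[49,3],[52,1],[52,6],[55,1],[55,6],[56,3],[60,1],[60,6],[61,6],[62,6],[63,6],[64,3],[65,0],[65,3],[67,3]]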